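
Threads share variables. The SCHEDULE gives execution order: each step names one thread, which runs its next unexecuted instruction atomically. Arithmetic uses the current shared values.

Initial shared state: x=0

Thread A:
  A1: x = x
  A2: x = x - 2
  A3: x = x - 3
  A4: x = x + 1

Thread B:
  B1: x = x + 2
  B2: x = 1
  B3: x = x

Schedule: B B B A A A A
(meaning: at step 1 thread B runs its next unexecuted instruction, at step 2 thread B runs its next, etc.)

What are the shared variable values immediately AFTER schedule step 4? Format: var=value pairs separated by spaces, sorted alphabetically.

Answer: x=1

Derivation:
Step 1: thread B executes B1 (x = x + 2). Shared: x=2. PCs: A@0 B@1
Step 2: thread B executes B2 (x = 1). Shared: x=1. PCs: A@0 B@2
Step 3: thread B executes B3 (x = x). Shared: x=1. PCs: A@0 B@3
Step 4: thread A executes A1 (x = x). Shared: x=1. PCs: A@1 B@3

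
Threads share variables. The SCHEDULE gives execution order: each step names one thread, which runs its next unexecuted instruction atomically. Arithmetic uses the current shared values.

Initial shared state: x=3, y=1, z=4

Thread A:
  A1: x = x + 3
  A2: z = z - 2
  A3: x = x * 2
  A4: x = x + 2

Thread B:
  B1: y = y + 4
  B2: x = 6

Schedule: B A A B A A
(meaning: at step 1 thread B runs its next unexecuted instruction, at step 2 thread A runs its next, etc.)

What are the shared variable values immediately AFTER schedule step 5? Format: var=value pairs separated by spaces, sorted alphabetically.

Answer: x=12 y=5 z=2

Derivation:
Step 1: thread B executes B1 (y = y + 4). Shared: x=3 y=5 z=4. PCs: A@0 B@1
Step 2: thread A executes A1 (x = x + 3). Shared: x=6 y=5 z=4. PCs: A@1 B@1
Step 3: thread A executes A2 (z = z - 2). Shared: x=6 y=5 z=2. PCs: A@2 B@1
Step 4: thread B executes B2 (x = 6). Shared: x=6 y=5 z=2. PCs: A@2 B@2
Step 5: thread A executes A3 (x = x * 2). Shared: x=12 y=5 z=2. PCs: A@3 B@2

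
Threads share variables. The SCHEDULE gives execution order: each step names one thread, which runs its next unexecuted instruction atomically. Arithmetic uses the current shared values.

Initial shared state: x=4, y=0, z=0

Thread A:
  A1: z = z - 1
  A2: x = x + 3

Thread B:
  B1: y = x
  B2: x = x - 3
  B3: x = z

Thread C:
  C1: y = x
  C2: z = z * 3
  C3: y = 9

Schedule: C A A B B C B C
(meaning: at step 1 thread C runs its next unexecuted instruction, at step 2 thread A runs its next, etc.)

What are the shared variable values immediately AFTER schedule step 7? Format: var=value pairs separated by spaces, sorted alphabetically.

Answer: x=-3 y=7 z=-3

Derivation:
Step 1: thread C executes C1 (y = x). Shared: x=4 y=4 z=0. PCs: A@0 B@0 C@1
Step 2: thread A executes A1 (z = z - 1). Shared: x=4 y=4 z=-1. PCs: A@1 B@0 C@1
Step 3: thread A executes A2 (x = x + 3). Shared: x=7 y=4 z=-1. PCs: A@2 B@0 C@1
Step 4: thread B executes B1 (y = x). Shared: x=7 y=7 z=-1. PCs: A@2 B@1 C@1
Step 5: thread B executes B2 (x = x - 3). Shared: x=4 y=7 z=-1. PCs: A@2 B@2 C@1
Step 6: thread C executes C2 (z = z * 3). Shared: x=4 y=7 z=-3. PCs: A@2 B@2 C@2
Step 7: thread B executes B3 (x = z). Shared: x=-3 y=7 z=-3. PCs: A@2 B@3 C@2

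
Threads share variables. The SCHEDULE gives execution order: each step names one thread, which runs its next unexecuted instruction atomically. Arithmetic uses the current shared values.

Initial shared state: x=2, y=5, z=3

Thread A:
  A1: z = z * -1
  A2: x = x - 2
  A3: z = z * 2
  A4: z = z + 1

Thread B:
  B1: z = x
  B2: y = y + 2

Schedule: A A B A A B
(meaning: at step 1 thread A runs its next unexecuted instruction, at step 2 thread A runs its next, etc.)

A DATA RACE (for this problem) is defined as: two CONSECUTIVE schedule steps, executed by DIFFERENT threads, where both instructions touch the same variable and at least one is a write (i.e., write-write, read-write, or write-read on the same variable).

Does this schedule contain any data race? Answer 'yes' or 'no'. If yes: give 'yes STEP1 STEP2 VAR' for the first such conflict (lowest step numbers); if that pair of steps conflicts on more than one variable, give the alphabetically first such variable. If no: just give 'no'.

Steps 1,2: same thread (A). No race.
Steps 2,3: A(x = x - 2) vs B(z = x). RACE on x (W-R).
Steps 3,4: B(z = x) vs A(z = z * 2). RACE on z (W-W).
Steps 4,5: same thread (A). No race.
Steps 5,6: A(r=z,w=z) vs B(r=y,w=y). No conflict.
First conflict at steps 2,3.

Answer: yes 2 3 x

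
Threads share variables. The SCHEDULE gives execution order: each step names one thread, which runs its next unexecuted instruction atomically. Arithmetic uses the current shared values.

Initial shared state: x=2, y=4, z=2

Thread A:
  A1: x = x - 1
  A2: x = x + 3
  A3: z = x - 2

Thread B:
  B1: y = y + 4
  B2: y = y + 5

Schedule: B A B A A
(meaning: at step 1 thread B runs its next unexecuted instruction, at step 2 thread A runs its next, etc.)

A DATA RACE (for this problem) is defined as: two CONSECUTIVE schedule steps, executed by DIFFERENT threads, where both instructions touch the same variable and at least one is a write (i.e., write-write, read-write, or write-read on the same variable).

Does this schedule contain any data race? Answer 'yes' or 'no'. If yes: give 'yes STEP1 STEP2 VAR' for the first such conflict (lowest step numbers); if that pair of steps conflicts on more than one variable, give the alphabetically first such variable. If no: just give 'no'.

Answer: no

Derivation:
Steps 1,2: B(r=y,w=y) vs A(r=x,w=x). No conflict.
Steps 2,3: A(r=x,w=x) vs B(r=y,w=y). No conflict.
Steps 3,4: B(r=y,w=y) vs A(r=x,w=x). No conflict.
Steps 4,5: same thread (A). No race.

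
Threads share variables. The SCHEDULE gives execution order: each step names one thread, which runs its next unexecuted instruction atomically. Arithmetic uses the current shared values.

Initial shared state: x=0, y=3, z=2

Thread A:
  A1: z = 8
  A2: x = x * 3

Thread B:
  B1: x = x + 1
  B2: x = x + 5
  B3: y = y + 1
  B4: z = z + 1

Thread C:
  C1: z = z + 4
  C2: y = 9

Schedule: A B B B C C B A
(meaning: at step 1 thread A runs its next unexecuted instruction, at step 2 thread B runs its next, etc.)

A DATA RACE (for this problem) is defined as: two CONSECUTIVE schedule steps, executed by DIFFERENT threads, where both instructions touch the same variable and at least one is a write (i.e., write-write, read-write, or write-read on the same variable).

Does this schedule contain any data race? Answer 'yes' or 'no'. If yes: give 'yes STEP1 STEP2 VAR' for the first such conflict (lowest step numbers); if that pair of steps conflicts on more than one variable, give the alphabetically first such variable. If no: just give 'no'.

Answer: no

Derivation:
Steps 1,2: A(r=-,w=z) vs B(r=x,w=x). No conflict.
Steps 2,3: same thread (B). No race.
Steps 3,4: same thread (B). No race.
Steps 4,5: B(r=y,w=y) vs C(r=z,w=z). No conflict.
Steps 5,6: same thread (C). No race.
Steps 6,7: C(r=-,w=y) vs B(r=z,w=z). No conflict.
Steps 7,8: B(r=z,w=z) vs A(r=x,w=x). No conflict.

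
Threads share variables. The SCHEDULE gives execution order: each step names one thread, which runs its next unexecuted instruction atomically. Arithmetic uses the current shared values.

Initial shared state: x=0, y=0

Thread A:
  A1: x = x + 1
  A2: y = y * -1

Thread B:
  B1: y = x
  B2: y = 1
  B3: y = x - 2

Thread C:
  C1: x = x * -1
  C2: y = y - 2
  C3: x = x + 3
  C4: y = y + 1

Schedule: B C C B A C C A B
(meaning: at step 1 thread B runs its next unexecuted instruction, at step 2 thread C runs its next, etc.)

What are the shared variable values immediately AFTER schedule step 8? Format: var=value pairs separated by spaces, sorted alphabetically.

Step 1: thread B executes B1 (y = x). Shared: x=0 y=0. PCs: A@0 B@1 C@0
Step 2: thread C executes C1 (x = x * -1). Shared: x=0 y=0. PCs: A@0 B@1 C@1
Step 3: thread C executes C2 (y = y - 2). Shared: x=0 y=-2. PCs: A@0 B@1 C@2
Step 4: thread B executes B2 (y = 1). Shared: x=0 y=1. PCs: A@0 B@2 C@2
Step 5: thread A executes A1 (x = x + 1). Shared: x=1 y=1. PCs: A@1 B@2 C@2
Step 6: thread C executes C3 (x = x + 3). Shared: x=4 y=1. PCs: A@1 B@2 C@3
Step 7: thread C executes C4 (y = y + 1). Shared: x=4 y=2. PCs: A@1 B@2 C@4
Step 8: thread A executes A2 (y = y * -1). Shared: x=4 y=-2. PCs: A@2 B@2 C@4

Answer: x=4 y=-2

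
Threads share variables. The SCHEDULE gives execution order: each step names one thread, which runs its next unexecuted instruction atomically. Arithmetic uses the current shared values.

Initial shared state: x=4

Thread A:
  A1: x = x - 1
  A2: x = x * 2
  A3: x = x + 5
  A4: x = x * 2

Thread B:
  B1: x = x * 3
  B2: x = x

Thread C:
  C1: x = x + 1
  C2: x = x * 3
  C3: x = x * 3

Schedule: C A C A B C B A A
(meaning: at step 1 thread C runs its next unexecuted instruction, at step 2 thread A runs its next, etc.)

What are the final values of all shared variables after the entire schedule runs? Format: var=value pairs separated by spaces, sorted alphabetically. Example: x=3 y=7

Step 1: thread C executes C1 (x = x + 1). Shared: x=5. PCs: A@0 B@0 C@1
Step 2: thread A executes A1 (x = x - 1). Shared: x=4. PCs: A@1 B@0 C@1
Step 3: thread C executes C2 (x = x * 3). Shared: x=12. PCs: A@1 B@0 C@2
Step 4: thread A executes A2 (x = x * 2). Shared: x=24. PCs: A@2 B@0 C@2
Step 5: thread B executes B1 (x = x * 3). Shared: x=72. PCs: A@2 B@1 C@2
Step 6: thread C executes C3 (x = x * 3). Shared: x=216. PCs: A@2 B@1 C@3
Step 7: thread B executes B2 (x = x). Shared: x=216. PCs: A@2 B@2 C@3
Step 8: thread A executes A3 (x = x + 5). Shared: x=221. PCs: A@3 B@2 C@3
Step 9: thread A executes A4 (x = x * 2). Shared: x=442. PCs: A@4 B@2 C@3

Answer: x=442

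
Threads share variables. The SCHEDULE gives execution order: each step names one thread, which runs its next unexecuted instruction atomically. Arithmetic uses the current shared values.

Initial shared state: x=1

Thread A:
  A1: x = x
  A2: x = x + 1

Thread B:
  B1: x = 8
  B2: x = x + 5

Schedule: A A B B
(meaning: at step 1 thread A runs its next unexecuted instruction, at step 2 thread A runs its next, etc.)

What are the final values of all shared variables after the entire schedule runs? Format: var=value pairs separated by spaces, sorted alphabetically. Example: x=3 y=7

Step 1: thread A executes A1 (x = x). Shared: x=1. PCs: A@1 B@0
Step 2: thread A executes A2 (x = x + 1). Shared: x=2. PCs: A@2 B@0
Step 3: thread B executes B1 (x = 8). Shared: x=8. PCs: A@2 B@1
Step 4: thread B executes B2 (x = x + 5). Shared: x=13. PCs: A@2 B@2

Answer: x=13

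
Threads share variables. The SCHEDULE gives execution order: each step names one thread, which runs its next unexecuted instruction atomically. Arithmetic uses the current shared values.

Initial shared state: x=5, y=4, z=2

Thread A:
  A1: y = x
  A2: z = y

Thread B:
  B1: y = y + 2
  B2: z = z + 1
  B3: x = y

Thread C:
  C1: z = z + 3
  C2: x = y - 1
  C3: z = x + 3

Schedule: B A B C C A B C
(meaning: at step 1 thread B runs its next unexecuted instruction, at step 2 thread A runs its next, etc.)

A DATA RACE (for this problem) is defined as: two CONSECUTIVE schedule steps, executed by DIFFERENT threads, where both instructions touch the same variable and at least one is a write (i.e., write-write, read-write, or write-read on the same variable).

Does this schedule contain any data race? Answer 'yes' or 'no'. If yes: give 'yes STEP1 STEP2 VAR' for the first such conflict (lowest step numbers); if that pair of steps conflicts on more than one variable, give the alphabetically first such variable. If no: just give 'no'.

Answer: yes 1 2 y

Derivation:
Steps 1,2: B(y = y + 2) vs A(y = x). RACE on y (W-W).
Steps 2,3: A(r=x,w=y) vs B(r=z,w=z). No conflict.
Steps 3,4: B(z = z + 1) vs C(z = z + 3). RACE on z (W-W).
Steps 4,5: same thread (C). No race.
Steps 5,6: C(r=y,w=x) vs A(r=y,w=z). No conflict.
Steps 6,7: A(r=y,w=z) vs B(r=y,w=x). No conflict.
Steps 7,8: B(x = y) vs C(z = x + 3). RACE on x (W-R).
First conflict at steps 1,2.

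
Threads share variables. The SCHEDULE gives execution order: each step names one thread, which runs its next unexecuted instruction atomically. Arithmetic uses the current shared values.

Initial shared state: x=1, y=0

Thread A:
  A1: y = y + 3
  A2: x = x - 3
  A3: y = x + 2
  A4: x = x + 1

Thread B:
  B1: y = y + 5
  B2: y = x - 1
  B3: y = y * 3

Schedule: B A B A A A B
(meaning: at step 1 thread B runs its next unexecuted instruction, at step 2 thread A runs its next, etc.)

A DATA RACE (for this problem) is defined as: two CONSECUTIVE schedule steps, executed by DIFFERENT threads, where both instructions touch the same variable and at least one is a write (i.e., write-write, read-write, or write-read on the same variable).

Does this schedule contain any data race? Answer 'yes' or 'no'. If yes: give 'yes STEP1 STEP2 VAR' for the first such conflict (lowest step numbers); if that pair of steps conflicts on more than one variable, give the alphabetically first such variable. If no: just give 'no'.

Steps 1,2: B(y = y + 5) vs A(y = y + 3). RACE on y (W-W).
Steps 2,3: A(y = y + 3) vs B(y = x - 1). RACE on y (W-W).
Steps 3,4: B(y = x - 1) vs A(x = x - 3). RACE on x (R-W).
Steps 4,5: same thread (A). No race.
Steps 5,6: same thread (A). No race.
Steps 6,7: A(r=x,w=x) vs B(r=y,w=y). No conflict.
First conflict at steps 1,2.

Answer: yes 1 2 y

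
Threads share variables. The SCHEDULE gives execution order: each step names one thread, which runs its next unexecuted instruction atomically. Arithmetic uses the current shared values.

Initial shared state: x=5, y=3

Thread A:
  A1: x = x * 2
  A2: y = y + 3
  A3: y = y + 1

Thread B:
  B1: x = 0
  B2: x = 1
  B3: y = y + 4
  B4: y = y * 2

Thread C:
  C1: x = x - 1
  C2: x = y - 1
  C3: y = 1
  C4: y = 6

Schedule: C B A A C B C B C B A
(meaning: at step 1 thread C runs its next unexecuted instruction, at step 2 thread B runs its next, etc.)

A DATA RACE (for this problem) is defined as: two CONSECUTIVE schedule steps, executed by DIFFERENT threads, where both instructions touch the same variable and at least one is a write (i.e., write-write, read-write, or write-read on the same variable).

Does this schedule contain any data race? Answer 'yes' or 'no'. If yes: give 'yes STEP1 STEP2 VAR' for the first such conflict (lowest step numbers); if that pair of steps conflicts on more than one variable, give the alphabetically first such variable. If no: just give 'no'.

Steps 1,2: C(x = x - 1) vs B(x = 0). RACE on x (W-W).
Steps 2,3: B(x = 0) vs A(x = x * 2). RACE on x (W-W).
Steps 3,4: same thread (A). No race.
Steps 4,5: A(y = y + 3) vs C(x = y - 1). RACE on y (W-R).
Steps 5,6: C(x = y - 1) vs B(x = 1). RACE on x (W-W).
Steps 6,7: B(r=-,w=x) vs C(r=-,w=y). No conflict.
Steps 7,8: C(y = 1) vs B(y = y + 4). RACE on y (W-W).
Steps 8,9: B(y = y + 4) vs C(y = 6). RACE on y (W-W).
Steps 9,10: C(y = 6) vs B(y = y * 2). RACE on y (W-W).
Steps 10,11: B(y = y * 2) vs A(y = y + 1). RACE on y (W-W).
First conflict at steps 1,2.

Answer: yes 1 2 x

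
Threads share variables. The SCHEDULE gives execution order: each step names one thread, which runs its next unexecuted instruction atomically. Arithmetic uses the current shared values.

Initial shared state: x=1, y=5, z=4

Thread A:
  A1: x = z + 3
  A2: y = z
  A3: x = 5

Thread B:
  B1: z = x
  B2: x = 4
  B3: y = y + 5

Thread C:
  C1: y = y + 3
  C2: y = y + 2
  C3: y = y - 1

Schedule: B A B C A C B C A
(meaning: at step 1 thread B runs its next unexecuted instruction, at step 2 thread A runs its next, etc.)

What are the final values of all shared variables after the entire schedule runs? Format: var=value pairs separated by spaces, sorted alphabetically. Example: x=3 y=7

Answer: x=5 y=7 z=1

Derivation:
Step 1: thread B executes B1 (z = x). Shared: x=1 y=5 z=1. PCs: A@0 B@1 C@0
Step 2: thread A executes A1 (x = z + 3). Shared: x=4 y=5 z=1. PCs: A@1 B@1 C@0
Step 3: thread B executes B2 (x = 4). Shared: x=4 y=5 z=1. PCs: A@1 B@2 C@0
Step 4: thread C executes C1 (y = y + 3). Shared: x=4 y=8 z=1. PCs: A@1 B@2 C@1
Step 5: thread A executes A2 (y = z). Shared: x=4 y=1 z=1. PCs: A@2 B@2 C@1
Step 6: thread C executes C2 (y = y + 2). Shared: x=4 y=3 z=1. PCs: A@2 B@2 C@2
Step 7: thread B executes B3 (y = y + 5). Shared: x=4 y=8 z=1. PCs: A@2 B@3 C@2
Step 8: thread C executes C3 (y = y - 1). Shared: x=4 y=7 z=1. PCs: A@2 B@3 C@3
Step 9: thread A executes A3 (x = 5). Shared: x=5 y=7 z=1. PCs: A@3 B@3 C@3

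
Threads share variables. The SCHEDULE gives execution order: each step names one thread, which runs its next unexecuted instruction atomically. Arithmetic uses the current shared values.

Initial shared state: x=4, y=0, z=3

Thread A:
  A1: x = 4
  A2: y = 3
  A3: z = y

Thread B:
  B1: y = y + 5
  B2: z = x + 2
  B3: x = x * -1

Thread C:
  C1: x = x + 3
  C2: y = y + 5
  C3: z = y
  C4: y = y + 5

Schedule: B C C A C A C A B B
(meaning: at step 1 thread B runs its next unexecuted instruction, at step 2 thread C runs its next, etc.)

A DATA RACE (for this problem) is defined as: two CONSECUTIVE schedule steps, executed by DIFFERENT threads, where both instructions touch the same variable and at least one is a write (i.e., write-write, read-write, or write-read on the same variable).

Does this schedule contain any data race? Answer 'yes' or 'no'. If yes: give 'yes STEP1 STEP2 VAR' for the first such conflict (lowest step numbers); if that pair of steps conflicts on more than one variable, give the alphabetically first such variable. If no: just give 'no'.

Answer: yes 5 6 y

Derivation:
Steps 1,2: B(r=y,w=y) vs C(r=x,w=x). No conflict.
Steps 2,3: same thread (C). No race.
Steps 3,4: C(r=y,w=y) vs A(r=-,w=x). No conflict.
Steps 4,5: A(r=-,w=x) vs C(r=y,w=z). No conflict.
Steps 5,6: C(z = y) vs A(y = 3). RACE on y (R-W).
Steps 6,7: A(y = 3) vs C(y = y + 5). RACE on y (W-W).
Steps 7,8: C(y = y + 5) vs A(z = y). RACE on y (W-R).
Steps 8,9: A(z = y) vs B(z = x + 2). RACE on z (W-W).
Steps 9,10: same thread (B). No race.
First conflict at steps 5,6.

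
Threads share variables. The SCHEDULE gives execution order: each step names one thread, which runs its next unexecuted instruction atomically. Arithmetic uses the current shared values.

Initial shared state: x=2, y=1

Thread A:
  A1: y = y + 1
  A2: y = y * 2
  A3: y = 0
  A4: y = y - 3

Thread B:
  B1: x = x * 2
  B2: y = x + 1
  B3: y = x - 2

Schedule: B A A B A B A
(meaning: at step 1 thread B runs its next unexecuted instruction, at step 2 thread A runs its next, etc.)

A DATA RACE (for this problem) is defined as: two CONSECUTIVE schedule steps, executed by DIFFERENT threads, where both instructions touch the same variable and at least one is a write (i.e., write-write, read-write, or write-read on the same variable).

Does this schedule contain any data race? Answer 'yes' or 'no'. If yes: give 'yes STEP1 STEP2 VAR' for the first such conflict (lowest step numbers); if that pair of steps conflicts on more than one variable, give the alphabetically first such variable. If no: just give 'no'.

Steps 1,2: B(r=x,w=x) vs A(r=y,w=y). No conflict.
Steps 2,3: same thread (A). No race.
Steps 3,4: A(y = y * 2) vs B(y = x + 1). RACE on y (W-W).
Steps 4,5: B(y = x + 1) vs A(y = 0). RACE on y (W-W).
Steps 5,6: A(y = 0) vs B(y = x - 2). RACE on y (W-W).
Steps 6,7: B(y = x - 2) vs A(y = y - 3). RACE on y (W-W).
First conflict at steps 3,4.

Answer: yes 3 4 y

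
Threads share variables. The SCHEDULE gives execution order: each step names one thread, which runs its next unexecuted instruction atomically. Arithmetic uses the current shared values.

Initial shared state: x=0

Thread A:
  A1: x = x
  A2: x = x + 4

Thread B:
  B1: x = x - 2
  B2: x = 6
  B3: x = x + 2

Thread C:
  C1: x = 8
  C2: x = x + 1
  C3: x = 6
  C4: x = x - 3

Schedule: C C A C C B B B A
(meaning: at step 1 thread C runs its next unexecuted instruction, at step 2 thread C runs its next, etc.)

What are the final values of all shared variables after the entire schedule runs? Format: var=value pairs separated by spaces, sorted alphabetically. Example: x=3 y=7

Answer: x=12

Derivation:
Step 1: thread C executes C1 (x = 8). Shared: x=8. PCs: A@0 B@0 C@1
Step 2: thread C executes C2 (x = x + 1). Shared: x=9. PCs: A@0 B@0 C@2
Step 3: thread A executes A1 (x = x). Shared: x=9. PCs: A@1 B@0 C@2
Step 4: thread C executes C3 (x = 6). Shared: x=6. PCs: A@1 B@0 C@3
Step 5: thread C executes C4 (x = x - 3). Shared: x=3. PCs: A@1 B@0 C@4
Step 6: thread B executes B1 (x = x - 2). Shared: x=1. PCs: A@1 B@1 C@4
Step 7: thread B executes B2 (x = 6). Shared: x=6. PCs: A@1 B@2 C@4
Step 8: thread B executes B3 (x = x + 2). Shared: x=8. PCs: A@1 B@3 C@4
Step 9: thread A executes A2 (x = x + 4). Shared: x=12. PCs: A@2 B@3 C@4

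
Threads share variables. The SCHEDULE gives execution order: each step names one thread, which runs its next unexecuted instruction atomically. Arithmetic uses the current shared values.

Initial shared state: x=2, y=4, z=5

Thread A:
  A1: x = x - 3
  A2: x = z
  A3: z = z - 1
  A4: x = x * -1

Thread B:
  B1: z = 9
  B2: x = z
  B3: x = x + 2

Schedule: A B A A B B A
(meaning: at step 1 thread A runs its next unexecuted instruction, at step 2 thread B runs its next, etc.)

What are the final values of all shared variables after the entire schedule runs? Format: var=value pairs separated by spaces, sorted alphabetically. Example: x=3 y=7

Step 1: thread A executes A1 (x = x - 3). Shared: x=-1 y=4 z=5. PCs: A@1 B@0
Step 2: thread B executes B1 (z = 9). Shared: x=-1 y=4 z=9. PCs: A@1 B@1
Step 3: thread A executes A2 (x = z). Shared: x=9 y=4 z=9. PCs: A@2 B@1
Step 4: thread A executes A3 (z = z - 1). Shared: x=9 y=4 z=8. PCs: A@3 B@1
Step 5: thread B executes B2 (x = z). Shared: x=8 y=4 z=8. PCs: A@3 B@2
Step 6: thread B executes B3 (x = x + 2). Shared: x=10 y=4 z=8. PCs: A@3 B@3
Step 7: thread A executes A4 (x = x * -1). Shared: x=-10 y=4 z=8. PCs: A@4 B@3

Answer: x=-10 y=4 z=8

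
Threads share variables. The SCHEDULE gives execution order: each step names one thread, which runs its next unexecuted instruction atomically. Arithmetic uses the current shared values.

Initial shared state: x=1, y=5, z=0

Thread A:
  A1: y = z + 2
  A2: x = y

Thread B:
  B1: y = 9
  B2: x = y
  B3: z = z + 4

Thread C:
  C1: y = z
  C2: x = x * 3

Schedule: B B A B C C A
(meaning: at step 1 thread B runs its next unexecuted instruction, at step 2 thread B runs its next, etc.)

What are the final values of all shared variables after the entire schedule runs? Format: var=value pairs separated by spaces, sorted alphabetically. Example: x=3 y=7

Step 1: thread B executes B1 (y = 9). Shared: x=1 y=9 z=0. PCs: A@0 B@1 C@0
Step 2: thread B executes B2 (x = y). Shared: x=9 y=9 z=0. PCs: A@0 B@2 C@0
Step 3: thread A executes A1 (y = z + 2). Shared: x=9 y=2 z=0. PCs: A@1 B@2 C@0
Step 4: thread B executes B3 (z = z + 4). Shared: x=9 y=2 z=4. PCs: A@1 B@3 C@0
Step 5: thread C executes C1 (y = z). Shared: x=9 y=4 z=4. PCs: A@1 B@3 C@1
Step 6: thread C executes C2 (x = x * 3). Shared: x=27 y=4 z=4. PCs: A@1 B@3 C@2
Step 7: thread A executes A2 (x = y). Shared: x=4 y=4 z=4. PCs: A@2 B@3 C@2

Answer: x=4 y=4 z=4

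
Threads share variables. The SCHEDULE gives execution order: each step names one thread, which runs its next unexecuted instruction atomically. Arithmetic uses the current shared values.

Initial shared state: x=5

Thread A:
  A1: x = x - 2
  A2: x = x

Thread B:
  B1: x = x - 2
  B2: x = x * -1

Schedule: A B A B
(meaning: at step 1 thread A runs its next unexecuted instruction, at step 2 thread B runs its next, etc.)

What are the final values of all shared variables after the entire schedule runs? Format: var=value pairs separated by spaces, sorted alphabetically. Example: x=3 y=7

Answer: x=-1

Derivation:
Step 1: thread A executes A1 (x = x - 2). Shared: x=3. PCs: A@1 B@0
Step 2: thread B executes B1 (x = x - 2). Shared: x=1. PCs: A@1 B@1
Step 3: thread A executes A2 (x = x). Shared: x=1. PCs: A@2 B@1
Step 4: thread B executes B2 (x = x * -1). Shared: x=-1. PCs: A@2 B@2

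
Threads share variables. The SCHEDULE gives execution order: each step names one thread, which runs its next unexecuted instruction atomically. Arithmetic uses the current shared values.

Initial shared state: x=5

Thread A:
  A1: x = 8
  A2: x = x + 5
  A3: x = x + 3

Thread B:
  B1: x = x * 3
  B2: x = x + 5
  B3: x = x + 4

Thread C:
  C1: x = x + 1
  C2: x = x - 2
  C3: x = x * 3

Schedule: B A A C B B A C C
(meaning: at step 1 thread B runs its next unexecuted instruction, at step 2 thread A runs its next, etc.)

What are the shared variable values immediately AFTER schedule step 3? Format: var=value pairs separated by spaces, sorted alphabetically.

Step 1: thread B executes B1 (x = x * 3). Shared: x=15. PCs: A@0 B@1 C@0
Step 2: thread A executes A1 (x = 8). Shared: x=8. PCs: A@1 B@1 C@0
Step 3: thread A executes A2 (x = x + 5). Shared: x=13. PCs: A@2 B@1 C@0

Answer: x=13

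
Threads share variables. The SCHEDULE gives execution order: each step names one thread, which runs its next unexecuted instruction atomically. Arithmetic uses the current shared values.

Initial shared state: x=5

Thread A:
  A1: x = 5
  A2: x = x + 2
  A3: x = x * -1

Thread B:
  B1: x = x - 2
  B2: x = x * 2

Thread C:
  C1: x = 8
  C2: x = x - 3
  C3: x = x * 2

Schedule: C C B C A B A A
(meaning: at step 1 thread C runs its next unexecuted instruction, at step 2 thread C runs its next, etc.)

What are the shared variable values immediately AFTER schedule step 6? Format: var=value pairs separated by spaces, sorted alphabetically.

Step 1: thread C executes C1 (x = 8). Shared: x=8. PCs: A@0 B@0 C@1
Step 2: thread C executes C2 (x = x - 3). Shared: x=5. PCs: A@0 B@0 C@2
Step 3: thread B executes B1 (x = x - 2). Shared: x=3. PCs: A@0 B@1 C@2
Step 4: thread C executes C3 (x = x * 2). Shared: x=6. PCs: A@0 B@1 C@3
Step 5: thread A executes A1 (x = 5). Shared: x=5. PCs: A@1 B@1 C@3
Step 6: thread B executes B2 (x = x * 2). Shared: x=10. PCs: A@1 B@2 C@3

Answer: x=10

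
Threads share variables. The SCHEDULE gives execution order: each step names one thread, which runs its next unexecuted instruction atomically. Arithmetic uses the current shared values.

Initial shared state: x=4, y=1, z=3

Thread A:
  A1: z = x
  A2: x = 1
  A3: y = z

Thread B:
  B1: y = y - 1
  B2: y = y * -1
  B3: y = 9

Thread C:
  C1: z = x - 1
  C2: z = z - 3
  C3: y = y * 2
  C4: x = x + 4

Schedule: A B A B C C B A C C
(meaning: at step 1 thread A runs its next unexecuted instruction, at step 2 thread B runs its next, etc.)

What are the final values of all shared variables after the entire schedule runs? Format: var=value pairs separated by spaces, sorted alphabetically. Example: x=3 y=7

Answer: x=5 y=-6 z=-3

Derivation:
Step 1: thread A executes A1 (z = x). Shared: x=4 y=1 z=4. PCs: A@1 B@0 C@0
Step 2: thread B executes B1 (y = y - 1). Shared: x=4 y=0 z=4. PCs: A@1 B@1 C@0
Step 3: thread A executes A2 (x = 1). Shared: x=1 y=0 z=4. PCs: A@2 B@1 C@0
Step 4: thread B executes B2 (y = y * -1). Shared: x=1 y=0 z=4. PCs: A@2 B@2 C@0
Step 5: thread C executes C1 (z = x - 1). Shared: x=1 y=0 z=0. PCs: A@2 B@2 C@1
Step 6: thread C executes C2 (z = z - 3). Shared: x=1 y=0 z=-3. PCs: A@2 B@2 C@2
Step 7: thread B executes B3 (y = 9). Shared: x=1 y=9 z=-3. PCs: A@2 B@3 C@2
Step 8: thread A executes A3 (y = z). Shared: x=1 y=-3 z=-3. PCs: A@3 B@3 C@2
Step 9: thread C executes C3 (y = y * 2). Shared: x=1 y=-6 z=-3. PCs: A@3 B@3 C@3
Step 10: thread C executes C4 (x = x + 4). Shared: x=5 y=-6 z=-3. PCs: A@3 B@3 C@4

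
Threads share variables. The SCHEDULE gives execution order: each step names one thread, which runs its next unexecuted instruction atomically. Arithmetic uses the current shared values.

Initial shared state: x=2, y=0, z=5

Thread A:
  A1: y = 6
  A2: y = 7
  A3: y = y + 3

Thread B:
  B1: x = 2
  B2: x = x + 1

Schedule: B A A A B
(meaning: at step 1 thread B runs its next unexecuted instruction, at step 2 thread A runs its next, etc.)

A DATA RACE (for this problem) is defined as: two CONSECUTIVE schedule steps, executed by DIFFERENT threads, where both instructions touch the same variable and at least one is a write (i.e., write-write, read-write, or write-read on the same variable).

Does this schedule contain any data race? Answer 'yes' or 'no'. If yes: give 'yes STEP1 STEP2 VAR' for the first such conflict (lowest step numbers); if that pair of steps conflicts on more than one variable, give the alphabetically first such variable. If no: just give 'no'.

Answer: no

Derivation:
Steps 1,2: B(r=-,w=x) vs A(r=-,w=y). No conflict.
Steps 2,3: same thread (A). No race.
Steps 3,4: same thread (A). No race.
Steps 4,5: A(r=y,w=y) vs B(r=x,w=x). No conflict.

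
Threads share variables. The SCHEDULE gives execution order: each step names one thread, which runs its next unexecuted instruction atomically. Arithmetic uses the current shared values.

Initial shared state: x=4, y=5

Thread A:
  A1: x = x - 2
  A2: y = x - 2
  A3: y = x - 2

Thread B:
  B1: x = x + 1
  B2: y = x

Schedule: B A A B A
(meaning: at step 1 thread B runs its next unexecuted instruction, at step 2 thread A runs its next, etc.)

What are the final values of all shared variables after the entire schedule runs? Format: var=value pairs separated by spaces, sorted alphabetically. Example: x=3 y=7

Answer: x=3 y=1

Derivation:
Step 1: thread B executes B1 (x = x + 1). Shared: x=5 y=5. PCs: A@0 B@1
Step 2: thread A executes A1 (x = x - 2). Shared: x=3 y=5. PCs: A@1 B@1
Step 3: thread A executes A2 (y = x - 2). Shared: x=3 y=1. PCs: A@2 B@1
Step 4: thread B executes B2 (y = x). Shared: x=3 y=3. PCs: A@2 B@2
Step 5: thread A executes A3 (y = x - 2). Shared: x=3 y=1. PCs: A@3 B@2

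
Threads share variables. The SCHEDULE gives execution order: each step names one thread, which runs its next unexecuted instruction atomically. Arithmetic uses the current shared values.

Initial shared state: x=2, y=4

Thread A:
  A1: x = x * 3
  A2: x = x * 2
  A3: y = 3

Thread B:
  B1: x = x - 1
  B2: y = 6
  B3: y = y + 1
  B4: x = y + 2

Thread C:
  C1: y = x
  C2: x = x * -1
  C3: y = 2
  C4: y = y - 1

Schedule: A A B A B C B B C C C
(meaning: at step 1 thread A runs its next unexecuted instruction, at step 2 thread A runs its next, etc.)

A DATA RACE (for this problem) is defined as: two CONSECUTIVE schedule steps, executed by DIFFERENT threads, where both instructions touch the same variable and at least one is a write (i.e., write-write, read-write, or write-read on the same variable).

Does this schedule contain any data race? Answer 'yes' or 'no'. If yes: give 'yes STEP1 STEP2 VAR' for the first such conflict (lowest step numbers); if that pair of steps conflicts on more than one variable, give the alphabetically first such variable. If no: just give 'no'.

Answer: yes 2 3 x

Derivation:
Steps 1,2: same thread (A). No race.
Steps 2,3: A(x = x * 2) vs B(x = x - 1). RACE on x (W-W).
Steps 3,4: B(r=x,w=x) vs A(r=-,w=y). No conflict.
Steps 4,5: A(y = 3) vs B(y = 6). RACE on y (W-W).
Steps 5,6: B(y = 6) vs C(y = x). RACE on y (W-W).
Steps 6,7: C(y = x) vs B(y = y + 1). RACE on y (W-W).
Steps 7,8: same thread (B). No race.
Steps 8,9: B(x = y + 2) vs C(x = x * -1). RACE on x (W-W).
Steps 9,10: same thread (C). No race.
Steps 10,11: same thread (C). No race.
First conflict at steps 2,3.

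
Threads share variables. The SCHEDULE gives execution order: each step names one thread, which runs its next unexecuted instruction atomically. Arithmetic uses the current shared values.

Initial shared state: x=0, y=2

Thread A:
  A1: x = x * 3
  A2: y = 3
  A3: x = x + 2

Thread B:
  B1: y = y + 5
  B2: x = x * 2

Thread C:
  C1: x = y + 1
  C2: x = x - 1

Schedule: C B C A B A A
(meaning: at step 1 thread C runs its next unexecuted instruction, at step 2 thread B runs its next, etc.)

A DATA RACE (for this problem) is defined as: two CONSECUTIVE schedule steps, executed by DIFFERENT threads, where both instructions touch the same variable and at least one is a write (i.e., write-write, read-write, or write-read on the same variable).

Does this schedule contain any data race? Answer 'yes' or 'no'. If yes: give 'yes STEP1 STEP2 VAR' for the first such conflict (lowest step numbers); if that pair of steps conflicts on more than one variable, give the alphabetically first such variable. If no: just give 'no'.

Steps 1,2: C(x = y + 1) vs B(y = y + 5). RACE on y (R-W).
Steps 2,3: B(r=y,w=y) vs C(r=x,w=x). No conflict.
Steps 3,4: C(x = x - 1) vs A(x = x * 3). RACE on x (W-W).
Steps 4,5: A(x = x * 3) vs B(x = x * 2). RACE on x (W-W).
Steps 5,6: B(r=x,w=x) vs A(r=-,w=y). No conflict.
Steps 6,7: same thread (A). No race.
First conflict at steps 1,2.

Answer: yes 1 2 y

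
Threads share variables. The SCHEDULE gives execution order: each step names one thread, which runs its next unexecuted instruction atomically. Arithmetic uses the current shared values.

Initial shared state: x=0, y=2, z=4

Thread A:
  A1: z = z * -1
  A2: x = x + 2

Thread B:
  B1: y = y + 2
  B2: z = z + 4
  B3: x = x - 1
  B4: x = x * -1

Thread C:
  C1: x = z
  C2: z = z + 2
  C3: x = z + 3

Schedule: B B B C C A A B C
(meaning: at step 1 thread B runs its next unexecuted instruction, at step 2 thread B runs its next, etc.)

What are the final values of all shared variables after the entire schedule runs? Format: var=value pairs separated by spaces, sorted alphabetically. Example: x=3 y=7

Answer: x=-7 y=4 z=-10

Derivation:
Step 1: thread B executes B1 (y = y + 2). Shared: x=0 y=4 z=4. PCs: A@0 B@1 C@0
Step 2: thread B executes B2 (z = z + 4). Shared: x=0 y=4 z=8. PCs: A@0 B@2 C@0
Step 3: thread B executes B3 (x = x - 1). Shared: x=-1 y=4 z=8. PCs: A@0 B@3 C@0
Step 4: thread C executes C1 (x = z). Shared: x=8 y=4 z=8. PCs: A@0 B@3 C@1
Step 5: thread C executes C2 (z = z + 2). Shared: x=8 y=4 z=10. PCs: A@0 B@3 C@2
Step 6: thread A executes A1 (z = z * -1). Shared: x=8 y=4 z=-10. PCs: A@1 B@3 C@2
Step 7: thread A executes A2 (x = x + 2). Shared: x=10 y=4 z=-10. PCs: A@2 B@3 C@2
Step 8: thread B executes B4 (x = x * -1). Shared: x=-10 y=4 z=-10. PCs: A@2 B@4 C@2
Step 9: thread C executes C3 (x = z + 3). Shared: x=-7 y=4 z=-10. PCs: A@2 B@4 C@3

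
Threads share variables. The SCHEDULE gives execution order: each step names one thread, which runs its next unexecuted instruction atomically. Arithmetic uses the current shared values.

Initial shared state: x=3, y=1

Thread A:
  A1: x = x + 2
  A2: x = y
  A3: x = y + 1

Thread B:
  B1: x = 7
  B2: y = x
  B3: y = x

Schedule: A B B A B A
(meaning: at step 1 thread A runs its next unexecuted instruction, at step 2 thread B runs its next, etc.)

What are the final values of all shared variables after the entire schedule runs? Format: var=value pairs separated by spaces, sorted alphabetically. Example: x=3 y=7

Step 1: thread A executes A1 (x = x + 2). Shared: x=5 y=1. PCs: A@1 B@0
Step 2: thread B executes B1 (x = 7). Shared: x=7 y=1. PCs: A@1 B@1
Step 3: thread B executes B2 (y = x). Shared: x=7 y=7. PCs: A@1 B@2
Step 4: thread A executes A2 (x = y). Shared: x=7 y=7. PCs: A@2 B@2
Step 5: thread B executes B3 (y = x). Shared: x=7 y=7. PCs: A@2 B@3
Step 6: thread A executes A3 (x = y + 1). Shared: x=8 y=7. PCs: A@3 B@3

Answer: x=8 y=7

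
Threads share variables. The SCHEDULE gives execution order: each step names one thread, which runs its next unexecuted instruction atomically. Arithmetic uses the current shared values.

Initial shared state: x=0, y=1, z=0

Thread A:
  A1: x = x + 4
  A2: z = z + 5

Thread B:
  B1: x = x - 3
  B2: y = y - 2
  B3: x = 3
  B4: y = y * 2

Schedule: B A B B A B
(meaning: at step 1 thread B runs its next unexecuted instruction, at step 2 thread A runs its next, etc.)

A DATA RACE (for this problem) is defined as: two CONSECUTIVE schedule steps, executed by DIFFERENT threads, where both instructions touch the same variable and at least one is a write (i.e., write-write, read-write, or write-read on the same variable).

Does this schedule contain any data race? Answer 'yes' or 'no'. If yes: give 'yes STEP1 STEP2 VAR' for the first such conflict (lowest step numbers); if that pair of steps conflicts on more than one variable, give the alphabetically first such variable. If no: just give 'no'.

Answer: yes 1 2 x

Derivation:
Steps 1,2: B(x = x - 3) vs A(x = x + 4). RACE on x (W-W).
Steps 2,3: A(r=x,w=x) vs B(r=y,w=y). No conflict.
Steps 3,4: same thread (B). No race.
Steps 4,5: B(r=-,w=x) vs A(r=z,w=z). No conflict.
Steps 5,6: A(r=z,w=z) vs B(r=y,w=y). No conflict.
First conflict at steps 1,2.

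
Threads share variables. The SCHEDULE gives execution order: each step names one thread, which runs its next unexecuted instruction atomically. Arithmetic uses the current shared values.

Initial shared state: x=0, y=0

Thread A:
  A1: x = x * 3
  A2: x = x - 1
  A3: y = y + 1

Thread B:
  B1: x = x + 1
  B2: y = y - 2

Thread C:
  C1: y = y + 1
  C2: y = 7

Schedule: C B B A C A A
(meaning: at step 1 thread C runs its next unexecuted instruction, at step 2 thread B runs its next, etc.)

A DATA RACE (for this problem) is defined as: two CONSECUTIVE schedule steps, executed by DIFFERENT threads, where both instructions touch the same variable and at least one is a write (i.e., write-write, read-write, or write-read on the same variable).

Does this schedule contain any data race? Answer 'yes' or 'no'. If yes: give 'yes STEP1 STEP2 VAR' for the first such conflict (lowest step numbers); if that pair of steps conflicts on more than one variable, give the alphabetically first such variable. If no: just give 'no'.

Answer: no

Derivation:
Steps 1,2: C(r=y,w=y) vs B(r=x,w=x). No conflict.
Steps 2,3: same thread (B). No race.
Steps 3,4: B(r=y,w=y) vs A(r=x,w=x). No conflict.
Steps 4,5: A(r=x,w=x) vs C(r=-,w=y). No conflict.
Steps 5,6: C(r=-,w=y) vs A(r=x,w=x). No conflict.
Steps 6,7: same thread (A). No race.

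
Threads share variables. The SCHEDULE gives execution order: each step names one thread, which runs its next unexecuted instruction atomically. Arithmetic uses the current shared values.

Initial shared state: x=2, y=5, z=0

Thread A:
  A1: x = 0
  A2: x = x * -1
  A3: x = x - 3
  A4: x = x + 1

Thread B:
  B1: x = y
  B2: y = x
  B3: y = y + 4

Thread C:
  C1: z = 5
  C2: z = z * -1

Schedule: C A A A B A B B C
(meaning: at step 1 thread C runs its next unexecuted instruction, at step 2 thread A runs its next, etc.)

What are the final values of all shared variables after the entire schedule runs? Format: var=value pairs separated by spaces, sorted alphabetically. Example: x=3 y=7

Answer: x=6 y=10 z=-5

Derivation:
Step 1: thread C executes C1 (z = 5). Shared: x=2 y=5 z=5. PCs: A@0 B@0 C@1
Step 2: thread A executes A1 (x = 0). Shared: x=0 y=5 z=5. PCs: A@1 B@0 C@1
Step 3: thread A executes A2 (x = x * -1). Shared: x=0 y=5 z=5. PCs: A@2 B@0 C@1
Step 4: thread A executes A3 (x = x - 3). Shared: x=-3 y=5 z=5. PCs: A@3 B@0 C@1
Step 5: thread B executes B1 (x = y). Shared: x=5 y=5 z=5. PCs: A@3 B@1 C@1
Step 6: thread A executes A4 (x = x + 1). Shared: x=6 y=5 z=5. PCs: A@4 B@1 C@1
Step 7: thread B executes B2 (y = x). Shared: x=6 y=6 z=5. PCs: A@4 B@2 C@1
Step 8: thread B executes B3 (y = y + 4). Shared: x=6 y=10 z=5. PCs: A@4 B@3 C@1
Step 9: thread C executes C2 (z = z * -1). Shared: x=6 y=10 z=-5. PCs: A@4 B@3 C@2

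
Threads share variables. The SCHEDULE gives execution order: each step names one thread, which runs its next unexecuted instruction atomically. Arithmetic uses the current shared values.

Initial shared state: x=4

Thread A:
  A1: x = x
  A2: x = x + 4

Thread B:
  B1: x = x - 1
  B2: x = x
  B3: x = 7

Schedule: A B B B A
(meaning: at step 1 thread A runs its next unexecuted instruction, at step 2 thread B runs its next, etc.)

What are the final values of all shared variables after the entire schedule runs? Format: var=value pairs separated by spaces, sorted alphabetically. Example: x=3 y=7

Answer: x=11

Derivation:
Step 1: thread A executes A1 (x = x). Shared: x=4. PCs: A@1 B@0
Step 2: thread B executes B1 (x = x - 1). Shared: x=3. PCs: A@1 B@1
Step 3: thread B executes B2 (x = x). Shared: x=3. PCs: A@1 B@2
Step 4: thread B executes B3 (x = 7). Shared: x=7. PCs: A@1 B@3
Step 5: thread A executes A2 (x = x + 4). Shared: x=11. PCs: A@2 B@3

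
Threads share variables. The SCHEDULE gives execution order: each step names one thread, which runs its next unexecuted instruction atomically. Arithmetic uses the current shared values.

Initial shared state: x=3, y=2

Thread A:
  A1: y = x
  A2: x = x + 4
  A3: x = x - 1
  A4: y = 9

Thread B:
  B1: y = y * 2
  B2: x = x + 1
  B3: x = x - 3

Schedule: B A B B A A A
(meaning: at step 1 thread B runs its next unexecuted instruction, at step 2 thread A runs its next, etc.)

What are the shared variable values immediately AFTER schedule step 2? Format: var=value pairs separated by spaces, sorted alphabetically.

Answer: x=3 y=3

Derivation:
Step 1: thread B executes B1 (y = y * 2). Shared: x=3 y=4. PCs: A@0 B@1
Step 2: thread A executes A1 (y = x). Shared: x=3 y=3. PCs: A@1 B@1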